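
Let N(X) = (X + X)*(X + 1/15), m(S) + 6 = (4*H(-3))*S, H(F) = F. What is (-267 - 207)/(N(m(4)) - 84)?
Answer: -395/4784 ≈ -0.082567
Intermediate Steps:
m(S) = -6 - 12*S (m(S) = -6 + (4*(-3))*S = -6 - 12*S)
N(X) = 2*X*(1/15 + X) (N(X) = (2*X)*(X + 1/15) = (2*X)*(1/15 + X) = 2*X*(1/15 + X))
(-267 - 207)/(N(m(4)) - 84) = (-267 - 207)/(2*(-6 - 12*4)*(1 + 15*(-6 - 12*4))/15 - 84) = -474/(2*(-6 - 48)*(1 + 15*(-6 - 48))/15 - 84) = -474/((2/15)*(-54)*(1 + 15*(-54)) - 84) = -474/((2/15)*(-54)*(1 - 810) - 84) = -474/((2/15)*(-54)*(-809) - 84) = -474/(29124/5 - 84) = -474/28704/5 = -474*5/28704 = -395/4784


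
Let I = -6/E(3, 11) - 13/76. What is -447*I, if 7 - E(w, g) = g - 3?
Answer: -198021/76 ≈ -2605.5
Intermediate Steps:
E(w, g) = 10 - g (E(w, g) = 7 - (g - 3) = 7 - (-3 + g) = 7 + (3 - g) = 10 - g)
I = 443/76 (I = -6/(10 - 1*11) - 13/76 = -6/(10 - 11) - 13*1/76 = -6/(-1) - 13/76 = -6*(-1) - 13/76 = 6 - 13/76 = 443/76 ≈ 5.8289)
-447*I = -447*443/76 = -198021/76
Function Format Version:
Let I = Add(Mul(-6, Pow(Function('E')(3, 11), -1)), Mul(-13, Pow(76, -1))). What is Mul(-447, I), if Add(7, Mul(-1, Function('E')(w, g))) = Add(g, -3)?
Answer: Rational(-198021, 76) ≈ -2605.5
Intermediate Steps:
Function('E')(w, g) = Add(10, Mul(-1, g)) (Function('E')(w, g) = Add(7, Mul(-1, Add(g, -3))) = Add(7, Mul(-1, Add(-3, g))) = Add(7, Add(3, Mul(-1, g))) = Add(10, Mul(-1, g)))
I = Rational(443, 76) (I = Add(Mul(-6, Pow(Add(10, Mul(-1, 11)), -1)), Mul(-13, Pow(76, -1))) = Add(Mul(-6, Pow(Add(10, -11), -1)), Mul(-13, Rational(1, 76))) = Add(Mul(-6, Pow(-1, -1)), Rational(-13, 76)) = Add(Mul(-6, -1), Rational(-13, 76)) = Add(6, Rational(-13, 76)) = Rational(443, 76) ≈ 5.8289)
Mul(-447, I) = Mul(-447, Rational(443, 76)) = Rational(-198021, 76)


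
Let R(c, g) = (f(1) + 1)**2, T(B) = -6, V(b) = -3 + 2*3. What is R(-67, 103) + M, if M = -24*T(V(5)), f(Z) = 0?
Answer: 145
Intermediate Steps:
V(b) = 3 (V(b) = -3 + 6 = 3)
R(c, g) = 1 (R(c, g) = (0 + 1)**2 = 1**2 = 1)
M = 144 (M = -24*(-6) = 144)
R(-67, 103) + M = 1 + 144 = 145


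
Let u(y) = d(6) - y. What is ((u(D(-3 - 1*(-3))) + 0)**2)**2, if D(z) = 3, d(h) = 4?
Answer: 1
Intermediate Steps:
u(y) = 4 - y
((u(D(-3 - 1*(-3))) + 0)**2)**2 = (((4 - 1*3) + 0)**2)**2 = (((4 - 3) + 0)**2)**2 = ((1 + 0)**2)**2 = (1**2)**2 = 1**2 = 1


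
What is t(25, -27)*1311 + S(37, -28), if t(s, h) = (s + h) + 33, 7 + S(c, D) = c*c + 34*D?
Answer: 41051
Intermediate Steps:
S(c, D) = -7 + c² + 34*D (S(c, D) = -7 + (c*c + 34*D) = -7 + (c² + 34*D) = -7 + c² + 34*D)
t(s, h) = 33 + h + s (t(s, h) = (h + s) + 33 = 33 + h + s)
t(25, -27)*1311 + S(37, -28) = (33 - 27 + 25)*1311 + (-7 + 37² + 34*(-28)) = 31*1311 + (-7 + 1369 - 952) = 40641 + 410 = 41051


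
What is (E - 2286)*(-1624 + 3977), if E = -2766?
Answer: -11887356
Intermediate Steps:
(E - 2286)*(-1624 + 3977) = (-2766 - 2286)*(-1624 + 3977) = -5052*2353 = -11887356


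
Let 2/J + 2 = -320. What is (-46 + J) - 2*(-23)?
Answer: -1/161 ≈ -0.0062112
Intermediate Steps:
J = -1/161 (J = 2/(-2 - 320) = 2/(-322) = 2*(-1/322) = -1/161 ≈ -0.0062112)
(-46 + J) - 2*(-23) = (-46 - 1/161) - 2*(-23) = -7407/161 + 46 = -1/161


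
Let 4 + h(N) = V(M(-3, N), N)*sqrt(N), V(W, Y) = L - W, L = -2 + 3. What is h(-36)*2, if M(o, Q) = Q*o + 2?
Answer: -8 - 1308*I ≈ -8.0 - 1308.0*I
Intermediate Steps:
L = 1
M(o, Q) = 2 + Q*o
V(W, Y) = 1 - W
h(N) = -4 + sqrt(N)*(-1 + 3*N) (h(N) = -4 + (1 - (2 + N*(-3)))*sqrt(N) = -4 + (1 - (2 - 3*N))*sqrt(N) = -4 + (1 + (-2 + 3*N))*sqrt(N) = -4 + (-1 + 3*N)*sqrt(N) = -4 + sqrt(N)*(-1 + 3*N))
h(-36)*2 = (-4 + sqrt(-36)*(-1 + 3*(-36)))*2 = (-4 + (6*I)*(-1 - 108))*2 = (-4 + (6*I)*(-109))*2 = (-4 - 654*I)*2 = -8 - 1308*I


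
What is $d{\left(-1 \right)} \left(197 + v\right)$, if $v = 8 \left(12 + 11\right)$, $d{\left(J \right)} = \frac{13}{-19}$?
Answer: $- \frac{4953}{19} \approx -260.68$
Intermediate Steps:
$d{\left(J \right)} = - \frac{13}{19}$ ($d{\left(J \right)} = 13 \left(- \frac{1}{19}\right) = - \frac{13}{19}$)
$v = 184$ ($v = 8 \cdot 23 = 184$)
$d{\left(-1 \right)} \left(197 + v\right) = - \frac{13 \left(197 + 184\right)}{19} = \left(- \frac{13}{19}\right) 381 = - \frac{4953}{19}$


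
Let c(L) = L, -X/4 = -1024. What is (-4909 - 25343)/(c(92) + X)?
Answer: -2521/349 ≈ -7.2235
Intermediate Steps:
X = 4096 (X = -4*(-1024) = 4096)
(-4909 - 25343)/(c(92) + X) = (-4909 - 25343)/(92 + 4096) = -30252/4188 = -30252*1/4188 = -2521/349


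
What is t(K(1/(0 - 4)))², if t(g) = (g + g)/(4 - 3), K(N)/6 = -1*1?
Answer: 144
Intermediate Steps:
K(N) = -6 (K(N) = 6*(-1*1) = 6*(-1) = -6)
t(g) = 2*g (t(g) = (2*g)/1 = (2*g)*1 = 2*g)
t(K(1/(0 - 4)))² = (2*(-6))² = (-12)² = 144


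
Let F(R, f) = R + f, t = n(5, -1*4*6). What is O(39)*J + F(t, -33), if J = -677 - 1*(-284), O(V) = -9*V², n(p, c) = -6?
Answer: 5379738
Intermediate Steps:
t = -6
J = -393 (J = -677 + 284 = -393)
O(39)*J + F(t, -33) = -9*39²*(-393) + (-6 - 33) = -9*1521*(-393) - 39 = -13689*(-393) - 39 = 5379777 - 39 = 5379738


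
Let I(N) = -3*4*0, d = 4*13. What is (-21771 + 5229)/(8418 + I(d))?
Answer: -2757/1403 ≈ -1.9651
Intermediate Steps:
d = 52
I(N) = 0 (I(N) = -12*0 = 0)
(-21771 + 5229)/(8418 + I(d)) = (-21771 + 5229)/(8418 + 0) = -16542/8418 = -16542*1/8418 = -2757/1403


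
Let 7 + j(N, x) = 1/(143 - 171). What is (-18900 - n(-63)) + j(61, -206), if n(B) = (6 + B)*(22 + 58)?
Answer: -401717/28 ≈ -14347.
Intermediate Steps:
n(B) = 480 + 80*B (n(B) = (6 + B)*80 = 480 + 80*B)
j(N, x) = -197/28 (j(N, x) = -7 + 1/(143 - 171) = -7 + 1/(-28) = -7 - 1/28 = -197/28)
(-18900 - n(-63)) + j(61, -206) = (-18900 - (480 + 80*(-63))) - 197/28 = (-18900 - (480 - 5040)) - 197/28 = (-18900 - 1*(-4560)) - 197/28 = (-18900 + 4560) - 197/28 = -14340 - 197/28 = -401717/28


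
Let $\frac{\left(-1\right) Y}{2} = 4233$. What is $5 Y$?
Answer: $-42330$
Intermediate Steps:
$Y = -8466$ ($Y = \left(-2\right) 4233 = -8466$)
$5 Y = 5 \left(-8466\right) = -42330$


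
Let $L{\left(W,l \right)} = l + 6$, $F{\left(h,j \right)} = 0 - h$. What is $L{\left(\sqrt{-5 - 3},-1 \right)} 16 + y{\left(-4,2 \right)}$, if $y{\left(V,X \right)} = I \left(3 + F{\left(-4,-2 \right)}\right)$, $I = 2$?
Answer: $94$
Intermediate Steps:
$F{\left(h,j \right)} = - h$
$y{\left(V,X \right)} = 14$ ($y{\left(V,X \right)} = 2 \left(3 - -4\right) = 2 \left(3 + 4\right) = 2 \cdot 7 = 14$)
$L{\left(W,l \right)} = 6 + l$
$L{\left(\sqrt{-5 - 3},-1 \right)} 16 + y{\left(-4,2 \right)} = \left(6 - 1\right) 16 + 14 = 5 \cdot 16 + 14 = 80 + 14 = 94$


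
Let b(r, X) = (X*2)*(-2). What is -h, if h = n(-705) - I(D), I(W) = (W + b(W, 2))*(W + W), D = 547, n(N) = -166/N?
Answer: 415714364/705 ≈ 5.8967e+5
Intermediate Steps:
b(r, X) = -4*X (b(r, X) = (2*X)*(-2) = -4*X)
I(W) = 2*W*(-8 + W) (I(W) = (W - 4*2)*(W + W) = (W - 8)*(2*W) = (-8 + W)*(2*W) = 2*W*(-8 + W))
h = -415714364/705 (h = -166/(-705) - 2*547*(-8 + 547) = -166*(-1/705) - 2*547*539 = 166/705 - 1*589666 = 166/705 - 589666 = -415714364/705 ≈ -5.8967e+5)
-h = -1*(-415714364/705) = 415714364/705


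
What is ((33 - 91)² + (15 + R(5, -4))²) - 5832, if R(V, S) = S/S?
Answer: -2212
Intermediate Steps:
R(V, S) = 1
((33 - 91)² + (15 + R(5, -4))²) - 5832 = ((33 - 91)² + (15 + 1)²) - 5832 = ((-58)² + 16²) - 5832 = (3364 + 256) - 5832 = 3620 - 5832 = -2212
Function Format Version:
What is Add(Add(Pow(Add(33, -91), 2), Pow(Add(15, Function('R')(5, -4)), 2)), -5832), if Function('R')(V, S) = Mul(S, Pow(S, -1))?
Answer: -2212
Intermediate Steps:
Function('R')(V, S) = 1
Add(Add(Pow(Add(33, -91), 2), Pow(Add(15, Function('R')(5, -4)), 2)), -5832) = Add(Add(Pow(Add(33, -91), 2), Pow(Add(15, 1), 2)), -5832) = Add(Add(Pow(-58, 2), Pow(16, 2)), -5832) = Add(Add(3364, 256), -5832) = Add(3620, -5832) = -2212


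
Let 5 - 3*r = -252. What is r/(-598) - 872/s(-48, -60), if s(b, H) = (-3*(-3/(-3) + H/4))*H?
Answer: 38197/188370 ≈ 0.20278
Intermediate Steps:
r = 257/3 (r = 5/3 - ⅓*(-252) = 5/3 + 84 = 257/3 ≈ 85.667)
s(b, H) = H*(-3 - 3*H/4) (s(b, H) = (-3*(-3*(-⅓) + H*(¼)))*H = (-3*(1 + H/4))*H = (-3 - 3*H/4)*H = H*(-3 - 3*H/4))
r/(-598) - 872/s(-48, -60) = (257/3)/(-598) - 872*1/(45*(4 - 60)) = (257/3)*(-1/598) - 872/((-¾*(-60)*(-56))) = -257/1794 - 872/(-2520) = -257/1794 - 872*(-1/2520) = -257/1794 + 109/315 = 38197/188370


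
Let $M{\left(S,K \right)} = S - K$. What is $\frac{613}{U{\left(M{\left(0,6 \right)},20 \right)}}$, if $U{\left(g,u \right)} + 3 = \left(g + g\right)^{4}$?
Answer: $\frac{613}{20733} \approx 0.029566$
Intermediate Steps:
$U{\left(g,u \right)} = -3 + 16 g^{4}$ ($U{\left(g,u \right)} = -3 + \left(g + g\right)^{4} = -3 + \left(2 g\right)^{4} = -3 + 16 g^{4}$)
$\frac{613}{U{\left(M{\left(0,6 \right)},20 \right)}} = \frac{613}{-3 + 16 \left(0 - 6\right)^{4}} = \frac{613}{-3 + 16 \left(-6\right)^{4}} = \frac{613}{-3 + 16 \cdot 1296} = \frac{613}{-3 + 20736} = \frac{613}{20733}$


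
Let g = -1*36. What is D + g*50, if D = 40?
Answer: -1760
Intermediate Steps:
g = -36
D + g*50 = 40 - 36*50 = 40 - 1800 = -1760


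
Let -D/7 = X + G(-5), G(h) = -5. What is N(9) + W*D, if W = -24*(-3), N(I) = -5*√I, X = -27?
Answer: 16113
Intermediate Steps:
W = 72
D = 224 (D = -7*(-27 - 5) = -7*(-32) = 224)
N(9) + W*D = -5*√9 + 72*224 = -5*3 + 16128 = -15 + 16128 = 16113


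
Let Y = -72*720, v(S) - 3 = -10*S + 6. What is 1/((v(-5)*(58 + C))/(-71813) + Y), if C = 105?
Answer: -71813/3722795537 ≈ -1.9290e-5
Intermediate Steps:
v(S) = 9 - 10*S (v(S) = 3 + (-10*S + 6) = 3 + (6 - 10*S) = 9 - 10*S)
Y = -51840
1/((v(-5)*(58 + C))/(-71813) + Y) = 1/(((9 - 10*(-5))*(58 + 105))/(-71813) - 51840) = 1/(((9 + 50)*163)*(-1/71813) - 51840) = 1/((59*163)*(-1/71813) - 51840) = 1/(9617*(-1/71813) - 51840) = 1/(-9617/71813 - 51840) = 1/(-3722795537/71813) = -71813/3722795537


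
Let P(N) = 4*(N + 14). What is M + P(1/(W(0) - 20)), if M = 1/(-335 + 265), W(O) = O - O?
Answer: 781/14 ≈ 55.786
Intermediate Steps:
W(O) = 0
P(N) = 56 + 4*N (P(N) = 4*(14 + N) = 56 + 4*N)
M = -1/70 (M = 1/(-70) = -1/70 ≈ -0.014286)
M + P(1/(W(0) - 20)) = -1/70 + (56 + 4/(0 - 20)) = -1/70 + (56 + 4/(-20)) = -1/70 + (56 + 4*(-1/20)) = -1/70 + (56 - ⅕) = -1/70 + 279/5 = 781/14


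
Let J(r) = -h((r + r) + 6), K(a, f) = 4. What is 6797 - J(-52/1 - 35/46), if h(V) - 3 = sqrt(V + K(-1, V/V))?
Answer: 6800 + 13*I*sqrt(299)/23 ≈ 6800.0 + 9.7735*I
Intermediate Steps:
h(V) = 3 + sqrt(4 + V) (h(V) = 3 + sqrt(V + 4) = 3 + sqrt(4 + V))
J(r) = -3 - sqrt(10 + 2*r) (J(r) = -(3 + sqrt(4 + ((r + r) + 6))) = -(3 + sqrt(4 + (2*r + 6))) = -(3 + sqrt(4 + (6 + 2*r))) = -(3 + sqrt(10 + 2*r)) = -3 - sqrt(10 + 2*r))
6797 - J(-52/1 - 35/46) = 6797 - (-3 - sqrt(10 + 2*(-52/1 - 35/46))) = 6797 - (-3 - sqrt(10 + 2*(-52*1 - 35*1/46))) = 6797 - (-3 - sqrt(10 + 2*(-52 - 35/46))) = 6797 - (-3 - sqrt(10 + 2*(-2427/46))) = 6797 - (-3 - sqrt(10 - 2427/23)) = 6797 - (-3 - sqrt(-2197/23)) = 6797 - (-3 - 13*I*sqrt(299)/23) = 6797 + (3 + 13*I*sqrt(299)/23) = 6800 + 13*I*sqrt(299)/23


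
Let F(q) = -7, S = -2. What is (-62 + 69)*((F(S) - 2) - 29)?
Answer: -266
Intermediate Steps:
(-62 + 69)*((F(S) - 2) - 29) = (-62 + 69)*((-7 - 2) - 29) = 7*(-9 - 29) = 7*(-38) = -266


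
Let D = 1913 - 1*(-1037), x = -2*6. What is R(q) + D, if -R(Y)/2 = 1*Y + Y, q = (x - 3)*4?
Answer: 3190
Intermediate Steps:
x = -12
q = -60 (q = (-12 - 3)*4 = -15*4 = -60)
D = 2950 (D = 1913 + 1037 = 2950)
R(Y) = -4*Y (R(Y) = -2*(1*Y + Y) = -2*(Y + Y) = -4*Y)
R(q) + D = -4*(-60) + 2950 = 240 + 2950 = 3190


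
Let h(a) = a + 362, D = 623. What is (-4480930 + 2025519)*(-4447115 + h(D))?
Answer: 10917076509430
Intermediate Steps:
h(a) = 362 + a
(-4480930 + 2025519)*(-4447115 + h(D)) = (-4480930 + 2025519)*(-4447115 + (362 + 623)) = -2455411*(-4447115 + 985) = -2455411*(-4446130) = 10917076509430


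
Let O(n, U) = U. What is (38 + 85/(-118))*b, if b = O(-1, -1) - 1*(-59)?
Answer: 127571/59 ≈ 2162.2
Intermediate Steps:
b = 58 (b = -1 - 1*(-59) = -1 + 59 = 58)
(38 + 85/(-118))*b = (38 + 85/(-118))*58 = (38 + 85*(-1/118))*58 = (38 - 85/118)*58 = (4399/118)*58 = 127571/59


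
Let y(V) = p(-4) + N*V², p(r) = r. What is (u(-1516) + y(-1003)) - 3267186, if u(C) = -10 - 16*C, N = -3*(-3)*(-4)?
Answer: -39459268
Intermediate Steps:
N = -36 (N = 9*(-4) = -36)
y(V) = -4 - 36*V²
(u(-1516) + y(-1003)) - 3267186 = ((-10 - 16*(-1516)) + (-4 - 36*(-1003)²)) - 3267186 = ((-10 + 24256) + (-4 - 36*1006009)) - 3267186 = (24246 + (-4 - 36216324)) - 3267186 = (24246 - 36216328) - 3267186 = -36192082 - 3267186 = -39459268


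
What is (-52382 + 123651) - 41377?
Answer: 29892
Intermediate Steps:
(-52382 + 123651) - 41377 = 71269 - 41377 = 29892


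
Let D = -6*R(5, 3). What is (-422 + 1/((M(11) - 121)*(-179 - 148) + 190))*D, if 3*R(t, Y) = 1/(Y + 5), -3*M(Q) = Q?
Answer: 17283431/163824 ≈ 105.50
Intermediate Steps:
M(Q) = -Q/3
R(t, Y) = 1/(3*(5 + Y)) (R(t, Y) = 1/(3*(Y + 5)) = 1/(3*(5 + Y)))
D = -1/4 (D = -2/(5 + 3) = -2/8 = -6*1/24 = -1/4 ≈ -0.25000)
(-422 + 1/((M(11) - 121)*(-179 - 148) + 190))*D = (-422 + 1/((-1/3*11 - 121)*(-179 - 148) + 190))*(-1/4) = (-422 + 1/((-11/3 - 121)*(-327) + 190))*(-1/4) = (-422 + 1/(-374/3*(-327) + 190))*(-1/4) = (-422 + 1/(40766 + 190))*(-1/4) = (-422 + 1/40956)*(-1/4) = -17283431/40956*(-1/4) = 17283431/163824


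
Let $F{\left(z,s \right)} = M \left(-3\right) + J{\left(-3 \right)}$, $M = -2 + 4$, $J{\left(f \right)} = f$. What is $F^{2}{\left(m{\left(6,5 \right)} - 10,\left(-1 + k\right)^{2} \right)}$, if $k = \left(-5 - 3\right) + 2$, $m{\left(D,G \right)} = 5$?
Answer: $81$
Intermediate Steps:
$k = -6$ ($k = -8 + 2 = -6$)
$M = 2$
$F{\left(z,s \right)} = -9$ ($F{\left(z,s \right)} = 2 \left(-3\right) - 3 = -6 - 3 = -9$)
$F^{2}{\left(m{\left(6,5 \right)} - 10,\left(-1 + k\right)^{2} \right)} = \left(-9\right)^{2} = 81$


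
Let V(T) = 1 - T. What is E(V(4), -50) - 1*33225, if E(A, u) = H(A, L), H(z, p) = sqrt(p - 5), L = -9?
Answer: -33225 + I*sqrt(14) ≈ -33225.0 + 3.7417*I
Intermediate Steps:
H(z, p) = sqrt(-5 + p)
E(A, u) = I*sqrt(14) (E(A, u) = sqrt(-5 - 9) = sqrt(-14) = I*sqrt(14))
E(V(4), -50) - 1*33225 = I*sqrt(14) - 1*33225 = I*sqrt(14) - 33225 = -33225 + I*sqrt(14)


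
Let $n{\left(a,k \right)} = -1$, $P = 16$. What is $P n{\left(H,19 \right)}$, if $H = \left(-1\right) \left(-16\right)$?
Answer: $-16$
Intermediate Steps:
$H = 16$
$P n{\left(H,19 \right)} = 16 \left(-1\right) = -16$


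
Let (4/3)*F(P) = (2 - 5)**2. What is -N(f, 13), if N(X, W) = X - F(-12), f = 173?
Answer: -665/4 ≈ -166.25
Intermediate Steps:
F(P) = 27/4 (F(P) = 3*(2 - 5)**2/4 = (3/4)*(-3)**2 = (3/4)*9 = 27/4)
N(X, W) = -27/4 + X (N(X, W) = X - 1*27/4 = X - 27/4 = -27/4 + X)
-N(f, 13) = -(-27/4 + 173) = -1*665/4 = -665/4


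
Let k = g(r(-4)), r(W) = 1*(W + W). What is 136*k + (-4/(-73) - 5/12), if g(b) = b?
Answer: -953405/876 ≈ -1088.4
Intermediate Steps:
r(W) = 2*W (r(W) = 1*(2*W) = 2*W)
k = -8 (k = 2*(-4) = -8)
136*k + (-4/(-73) - 5/12) = 136*(-8) + (-4/(-73) - 5/12) = -1088 + (-4*(-1/73) - 5*1/12) = -1088 + (4/73 - 5/12) = -1088 - 317/876 = -953405/876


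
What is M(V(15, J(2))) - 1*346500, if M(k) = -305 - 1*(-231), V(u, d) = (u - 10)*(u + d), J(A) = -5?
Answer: -346574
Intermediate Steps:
V(u, d) = (-10 + u)*(d + u)
M(k) = -74 (M(k) = -305 + 231 = -74)
M(V(15, J(2))) - 1*346500 = -74 - 1*346500 = -74 - 346500 = -346574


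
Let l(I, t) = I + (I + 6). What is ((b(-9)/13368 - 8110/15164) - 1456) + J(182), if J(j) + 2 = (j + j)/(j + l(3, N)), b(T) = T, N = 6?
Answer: -2386869407385/1638591512 ≈ -1456.7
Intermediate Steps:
l(I, t) = 6 + 2*I (l(I, t) = I + (6 + I) = 6 + 2*I)
J(j) = -2 + 2*j/(12 + j) (J(j) = -2 + (j + j)/(j + (6 + 2*3)) = -2 + (2*j)/(j + (6 + 6)) = -2 + (2*j)/(j + 12) = -2 + (2*j)/(12 + j) = -2 + 2*j/(12 + j))
((b(-9)/13368 - 8110/15164) - 1456) + J(182) = ((-9/13368 - 8110/15164) - 1456) - 24/(12 + 182) = ((-9*1/13368 - 8110*1/15164) - 1456) - 24/194 = ((-3/4456 - 4055/7582) - 1456) - 24*1/194 = (-9045913/16892696 - 1456) - 12/97 = -24604811289/16892696 - 12/97 = -2386869407385/1638591512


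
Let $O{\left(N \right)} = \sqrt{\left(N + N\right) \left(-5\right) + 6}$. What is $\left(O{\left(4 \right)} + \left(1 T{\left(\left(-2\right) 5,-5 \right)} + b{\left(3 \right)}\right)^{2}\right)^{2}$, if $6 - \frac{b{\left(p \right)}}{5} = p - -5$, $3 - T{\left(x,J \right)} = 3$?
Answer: $\left(100 + i \sqrt{34}\right)^{2} \approx 9966.0 + 1166.2 i$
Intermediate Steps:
$T{\left(x,J \right)} = 0$ ($T{\left(x,J \right)} = 3 - 3 = 0$)
$O{\left(N \right)} = \sqrt{6 - 10 N}$ ($O{\left(N \right)} = \sqrt{2 N \left(-5\right) + 6} = \sqrt{- 10 N + 6} = \sqrt{6 - 10 N}$)
$b{\left(p \right)} = 5 - 5 p$ ($b{\left(p \right)} = 30 - 5 \left(p - -5\right) = 30 - 5 \left(p + 5\right) = 30 - 5 \left(5 + p\right) = 30 - \left(25 + 5 p\right) = 5 - 5 p$)
$\left(O{\left(4 \right)} + \left(1 T{\left(\left(-2\right) 5,-5 \right)} + b{\left(3 \right)}\right)^{2}\right)^{2} = \left(\sqrt{6 - 40} + \left(1 \cdot 0 + \left(5 - 15\right)\right)^{2}\right)^{2} = \left(\sqrt{6 - 40} + \left(0 + \left(5 - 15\right)\right)^{2}\right)^{2} = \left(\sqrt{-34} + \left(0 - 10\right)^{2}\right)^{2} = \left(i \sqrt{34} + \left(-10\right)^{2}\right)^{2} = \left(i \sqrt{34} + 100\right)^{2} = \left(100 + i \sqrt{34}\right)^{2}$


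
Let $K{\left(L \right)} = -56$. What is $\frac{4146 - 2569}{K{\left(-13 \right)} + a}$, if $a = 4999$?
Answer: $\frac{1577}{4943} \approx 0.31904$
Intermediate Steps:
$\frac{4146 - 2569}{K{\left(-13 \right)} + a} = \frac{4146 - 2569}{-56 + 4999} = \frac{1577}{4943}$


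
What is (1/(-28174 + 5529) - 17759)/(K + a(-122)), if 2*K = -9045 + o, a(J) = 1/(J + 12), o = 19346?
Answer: -4423678116/1282961533 ≈ -3.4480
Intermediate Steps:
a(J) = 1/(12 + J)
K = 10301/2 (K = (-9045 + 19346)/2 = (1/2)*10301 = 10301/2 ≈ 5150.5)
(1/(-28174 + 5529) - 17759)/(K + a(-122)) = (1/(-28174 + 5529) - 17759)/(10301/2 + 1/(12 - 122)) = (1/(-22645) - 17759)/(10301/2 + 1/(-110)) = (-1/22645 - 17759)/(10301/2 - 1/110) = -402152556/(22645*283277/55) = -402152556/22645*55/283277 = -4423678116/1282961533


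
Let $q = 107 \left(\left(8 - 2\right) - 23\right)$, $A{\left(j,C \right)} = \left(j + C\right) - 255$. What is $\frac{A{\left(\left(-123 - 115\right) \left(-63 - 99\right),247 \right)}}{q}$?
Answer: $- \frac{38548}{1819} \approx -21.192$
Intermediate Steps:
$A{\left(j,C \right)} = -255 + C + j$ ($A{\left(j,C \right)} = \left(C + j\right) - 255 = -255 + C + j$)
$q = -1819$ ($q = 107 \left(6 - 23\right) = 107 \left(-17\right) = -1819$)
$\frac{A{\left(\left(-123 - 115\right) \left(-63 - 99\right),247 \right)}}{q} = \frac{-255 + 247 + \left(-123 - 115\right) \left(-63 - 99\right)}{-1819} = \left(-255 + 247 - -38556\right) \left(- \frac{1}{1819}\right) = \left(-255 + 247 + 38556\right) \left(- \frac{1}{1819}\right) = 38548 \left(- \frac{1}{1819}\right) = - \frac{38548}{1819}$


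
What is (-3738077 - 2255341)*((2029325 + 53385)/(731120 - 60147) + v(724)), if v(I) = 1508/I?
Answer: -222083400253374/7143889 ≈ -3.1087e+7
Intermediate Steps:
(-3738077 - 2255341)*((2029325 + 53385)/(731120 - 60147) + v(724)) = (-3738077 - 2255341)*((2029325 + 53385)/(731120 - 60147) + 1508/724) = -5993418*(2082710/670973 + 1508*(1/724)) = -5993418*(2082710*(1/670973) + 377/181) = -5993418*(2082710/670973 + 377/181) = -5993418*629927331/121446113 = -222083400253374/7143889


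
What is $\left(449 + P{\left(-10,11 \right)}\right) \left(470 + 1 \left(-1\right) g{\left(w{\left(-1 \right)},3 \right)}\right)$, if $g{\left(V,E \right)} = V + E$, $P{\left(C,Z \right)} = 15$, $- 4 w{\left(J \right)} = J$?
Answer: $216572$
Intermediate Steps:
$w{\left(J \right)} = - \frac{J}{4}$
$g{\left(V,E \right)} = E + V$
$\left(449 + P{\left(-10,11 \right)}\right) \left(470 + 1 \left(-1\right) g{\left(w{\left(-1 \right)},3 \right)}\right) = \left(449 + 15\right) \left(470 + 1 \left(-1\right) \left(3 - - \frac{1}{4}\right)\right) = 464 \left(470 - \left(3 + \frac{1}{4}\right)\right) = 464 \left(470 - \frac{13}{4}\right) = 464 \cdot \frac{1867}{4} = 216572$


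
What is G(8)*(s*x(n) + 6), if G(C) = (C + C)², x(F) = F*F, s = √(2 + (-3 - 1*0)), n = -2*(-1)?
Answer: 1536 + 1024*I ≈ 1536.0 + 1024.0*I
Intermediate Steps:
n = 2
s = I (s = √(2 + (-3 + 0)) = √(2 - 3) = √(-1) = I ≈ 1.0*I)
x(F) = F²
G(C) = 4*C² (G(C) = (2*C)² = 4*C²)
G(8)*(s*x(n) + 6) = (4*8²)*(I*2² + 6) = (4*64)*(I*4 + 6) = 256*(4*I + 6) = 256*(6 + 4*I) = 1536 + 1024*I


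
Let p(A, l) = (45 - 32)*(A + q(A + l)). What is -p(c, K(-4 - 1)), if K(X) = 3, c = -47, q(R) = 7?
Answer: 520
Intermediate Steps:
p(A, l) = 91 + 13*A (p(A, l) = (45 - 32)*(A + 7) = 13*(7 + A) = 91 + 13*A)
-p(c, K(-4 - 1)) = -(91 + 13*(-47)) = -(91 - 611) = -1*(-520) = 520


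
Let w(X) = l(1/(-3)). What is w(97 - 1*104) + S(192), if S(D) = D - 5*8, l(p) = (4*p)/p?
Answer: 156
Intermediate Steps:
l(p) = 4
S(D) = -40 + D (S(D) = D - 40 = -40 + D)
w(X) = 4
w(97 - 1*104) + S(192) = 4 + (-40 + 192) = 4 + 152 = 156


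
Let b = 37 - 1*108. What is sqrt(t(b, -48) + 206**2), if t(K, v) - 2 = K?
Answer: sqrt(42367) ≈ 205.83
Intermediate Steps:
b = -71 (b = 37 - 108 = -71)
t(K, v) = 2 + K
sqrt(t(b, -48) + 206**2) = sqrt((2 - 71) + 206**2) = sqrt(-69 + 42436) = sqrt(42367)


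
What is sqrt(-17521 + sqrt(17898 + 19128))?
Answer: sqrt(-17521 + 33*sqrt(34)) ≈ 131.64*I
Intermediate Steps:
sqrt(-17521 + sqrt(17898 + 19128)) = sqrt(-17521 + sqrt(37026)) = sqrt(-17521 + 33*sqrt(34))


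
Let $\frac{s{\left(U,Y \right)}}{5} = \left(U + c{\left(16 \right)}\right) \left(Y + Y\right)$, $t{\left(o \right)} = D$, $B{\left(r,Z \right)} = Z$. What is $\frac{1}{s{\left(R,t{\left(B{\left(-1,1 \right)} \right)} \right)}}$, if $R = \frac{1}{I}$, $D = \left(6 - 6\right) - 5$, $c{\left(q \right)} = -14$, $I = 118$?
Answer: $\frac{59}{41275} \approx 0.0014294$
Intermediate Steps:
$D = -5$ ($D = 0 - 5 = -5$)
$t{\left(o \right)} = -5$
$R = \frac{1}{118} \approx 0.0084746$
$s{\left(U,Y \right)} = 10 Y \left(-14 + U\right)$ ($s{\left(U,Y \right)} = 5 \left(U - 14\right) \left(Y + Y\right) = 5 \left(-14 + U\right) 2 Y = 5 \cdot 2 Y \left(-14 + U\right) = 10 Y \left(-14 + U\right)$)
$\frac{1}{s{\left(R,t{\left(B{\left(-1,1 \right)} \right)} \right)}} = \frac{1}{10 \left(-5\right) \left(-14 + \frac{1}{118}\right)} = \frac{1}{10 \left(-5\right) \left(- \frac{1651}{118}\right)} = \frac{1}{\frac{41275}{59}} = \frac{59}{41275}$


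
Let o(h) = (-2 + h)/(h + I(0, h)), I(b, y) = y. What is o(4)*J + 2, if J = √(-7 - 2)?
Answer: 2 + 3*I/4 ≈ 2.0 + 0.75*I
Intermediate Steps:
J = 3*I (J = √(-9) = 3*I ≈ 3.0*I)
o(h) = (-2 + h)/(2*h) (o(h) = (-2 + h)/(h + h) = (-2 + h)/((2*h)) = (-2 + h)*(1/(2*h)) = (-2 + h)/(2*h))
o(4)*J + 2 = ((½)*(-2 + 4)/4)*(3*I) + 2 = ((½)*(¼)*2)*(3*I) + 2 = (3*I)/4 + 2 = 3*I/4 + 2 = 2 + 3*I/4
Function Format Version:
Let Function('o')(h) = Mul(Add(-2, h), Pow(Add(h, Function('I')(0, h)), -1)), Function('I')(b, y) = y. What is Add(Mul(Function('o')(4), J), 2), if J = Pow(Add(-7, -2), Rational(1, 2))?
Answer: Add(2, Mul(Rational(3, 4), I)) ≈ Add(2.0000, Mul(0.75000, I))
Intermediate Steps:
J = Mul(3, I) (J = Pow(-9, Rational(1, 2)) = Mul(3, I) ≈ Mul(3.0000, I))
Function('o')(h) = Mul(Rational(1, 2), Pow(h, -1), Add(-2, h)) (Function('o')(h) = Mul(Add(-2, h), Pow(Add(h, h), -1)) = Mul(Add(-2, h), Pow(Mul(2, h), -1)) = Mul(Add(-2, h), Mul(Rational(1, 2), Pow(h, -1))) = Mul(Rational(1, 2), Pow(h, -1), Add(-2, h)))
Add(Mul(Function('o')(4), J), 2) = Add(Mul(Mul(Rational(1, 2), Pow(4, -1), Add(-2, 4)), Mul(3, I)), 2) = Add(Mul(Mul(Rational(1, 2), Rational(1, 4), 2), Mul(3, I)), 2) = Add(Mul(Rational(1, 4), Mul(3, I)), 2) = Add(Mul(Rational(3, 4), I), 2) = Add(2, Mul(Rational(3, 4), I))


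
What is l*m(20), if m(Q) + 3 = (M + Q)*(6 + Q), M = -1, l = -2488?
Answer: -1221608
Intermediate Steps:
m(Q) = -3 + (-1 + Q)*(6 + Q)
l*m(20) = -2488*(-9 + 20**2 + 5*20) = -2488*(-9 + 400 + 100) = -2488*491 = -1221608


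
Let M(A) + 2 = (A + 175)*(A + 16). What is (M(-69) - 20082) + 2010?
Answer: -23692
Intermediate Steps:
M(A) = -2 + (16 + A)*(175 + A) (M(A) = -2 + (A + 175)*(A + 16) = -2 + (175 + A)*(16 + A) = -2 + (16 + A)*(175 + A))
(M(-69) - 20082) + 2010 = ((2798 + (-69)² + 191*(-69)) - 20082) + 2010 = ((2798 + 4761 - 13179) - 20082) + 2010 = (-5620 - 20082) + 2010 = -25702 + 2010 = -23692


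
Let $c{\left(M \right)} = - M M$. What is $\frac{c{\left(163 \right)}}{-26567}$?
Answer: $\frac{26569}{26567} \approx 1.0001$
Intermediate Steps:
$c{\left(M \right)} = - M^{2}$
$\frac{c{\left(163 \right)}}{-26567} = \frac{\left(-1\right) 163^{2}}{-26567} = \left(-1\right) 26569 \left(- \frac{1}{26567}\right) = \left(-26569\right) \left(- \frac{1}{26567}\right) = \frac{26569}{26567}$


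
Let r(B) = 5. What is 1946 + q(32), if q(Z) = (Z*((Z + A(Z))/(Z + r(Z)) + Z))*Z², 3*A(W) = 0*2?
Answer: 39917890/37 ≈ 1.0789e+6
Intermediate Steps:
A(W) = 0 (A(W) = (0*2)/3 = (⅓)*0 = 0)
q(Z) = Z³*(Z + Z/(5 + Z)) (q(Z) = (Z*((Z + 0)/(Z + 5) + Z))*Z² = (Z*(Z/(5 + Z) + Z))*Z² = (Z*(Z + Z/(5 + Z)))*Z² = Z³*(Z + Z/(5 + Z)))
1946 + q(32) = 1946 + 32⁴*(6 + 32)/(5 + 32) = 1946 + 1048576*38/37 = 1946 + 1048576*(1/37)*38 = 1946 + 39845888/37 = 39917890/37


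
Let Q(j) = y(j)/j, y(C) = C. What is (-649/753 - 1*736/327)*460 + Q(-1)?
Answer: -39145781/27359 ≈ -1430.8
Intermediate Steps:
Q(j) = 1 (Q(j) = j/j = 1)
(-649/753 - 1*736/327)*460 + Q(-1) = (-649/753 - 1*736/327)*460 + 1 = (-649*1/753 - 736*1/327)*460 + 1 = (-649/753 - 736/327)*460 + 1 = -85159/27359*460 + 1 = -39173140/27359 + 1 = -39145781/27359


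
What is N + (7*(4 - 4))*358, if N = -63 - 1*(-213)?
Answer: 150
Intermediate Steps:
N = 150 (N = -63 + 213 = 150)
N + (7*(4 - 4))*358 = 150 + (7*(4 - 4))*358 = 150 + (7*0)*358 = 150 + 0*358 = 150 + 0 = 150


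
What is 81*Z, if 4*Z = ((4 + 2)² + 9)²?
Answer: 164025/4 ≈ 41006.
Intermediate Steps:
Z = 2025/4 (Z = ((4 + 2)² + 9)²/4 = (6² + 9)²/4 = (36 + 9)²/4 = (¼)*45² = (¼)*2025 = 2025/4 ≈ 506.25)
81*Z = 81*(2025/4) = 164025/4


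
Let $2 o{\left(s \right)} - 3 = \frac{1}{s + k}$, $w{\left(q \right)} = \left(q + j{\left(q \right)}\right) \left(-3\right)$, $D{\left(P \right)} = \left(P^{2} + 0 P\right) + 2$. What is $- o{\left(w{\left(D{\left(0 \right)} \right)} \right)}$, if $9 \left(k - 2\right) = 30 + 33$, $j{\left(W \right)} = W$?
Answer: $- \frac{4}{3} \approx -1.3333$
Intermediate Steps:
$k = 9$ ($k = 2 + \frac{30 + 33}{9} = 2 + \frac{1}{9} \cdot 63 = 2 + 7 = 9$)
$D{\left(P \right)} = 2 + P^{2}$ ($D{\left(P \right)} = \left(P^{2} + 0\right) + 2 = P^{2} + 2 = 2 + P^{2}$)
$w{\left(q \right)} = - 6 q$ ($w{\left(q \right)} = \left(q + q\right) \left(-3\right) = 2 q \left(-3\right) = - 6 q$)
$o{\left(s \right)} = \frac{3}{2} + \frac{1}{2 \left(9 + s\right)}$ ($o{\left(s \right)} = \frac{3}{2} + \frac{1}{2 \left(s + 9\right)} = \frac{3}{2} + \frac{1}{2 \left(9 + s\right)}$)
$- o{\left(w{\left(D{\left(0 \right)} \right)} \right)} = - \frac{28 + 3 \left(- 6 \left(2 + 0^{2}\right)\right)}{2 \left(9 - 6 \left(2 + 0^{2}\right)\right)} = - \frac{28 + 3 \left(- 6 \left(2 + 0\right)\right)}{2 \left(9 - 6 \left(2 + 0\right)\right)} = - \frac{28 + 3 \left(\left(-6\right) 2\right)}{2 \left(9 - 12\right)} = - \frac{28 + 3 \left(-12\right)}{2 \left(9 - 12\right)} = - \frac{28 - 36}{2 \left(-3\right)} = - \frac{\left(-1\right) \left(-8\right)}{2 \cdot 3} = \left(-1\right) \frac{4}{3} = - \frac{4}{3}$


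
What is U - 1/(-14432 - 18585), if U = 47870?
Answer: 1580523791/33017 ≈ 47870.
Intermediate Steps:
U - 1/(-14432 - 18585) = 47870 - 1/(-14432 - 18585) = 47870 - 1/(-33017) = 47870 - 1*(-1/33017) = 47870 + 1/33017 = 1580523791/33017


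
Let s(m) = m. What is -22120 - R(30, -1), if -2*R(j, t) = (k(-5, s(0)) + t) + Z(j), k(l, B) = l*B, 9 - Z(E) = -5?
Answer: -44227/2 ≈ -22114.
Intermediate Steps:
Z(E) = 14 (Z(E) = 9 - 1*(-5) = 9 + 5 = 14)
k(l, B) = B*l
R(j, t) = -7 - t/2 (R(j, t) = -((0*(-5) + t) + 14)/2 = -((0 + t) + 14)/2 = -(t + 14)/2 = -(14 + t)/2 = -7 - t/2)
-22120 - R(30, -1) = -22120 - (-7 - ½*(-1)) = -22120 - (-7 + ½) = -22120 - 1*(-13/2) = -22120 + 13/2 = -44227/2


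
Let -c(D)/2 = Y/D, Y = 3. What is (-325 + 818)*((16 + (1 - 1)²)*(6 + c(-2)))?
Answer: 70992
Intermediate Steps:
c(D) = -6/D
(-325 + 818)*((16 + (1 - 1)²)*(6 + c(-2))) = (-325 + 818)*((16 + (1 - 1)²)*(6 - 6/(-2))) = 493*((16 + 0²)*(6 - 6*(-½))) = 493*((16 + 0)*(6 + 3)) = 493*(16*9) = 493*144 = 70992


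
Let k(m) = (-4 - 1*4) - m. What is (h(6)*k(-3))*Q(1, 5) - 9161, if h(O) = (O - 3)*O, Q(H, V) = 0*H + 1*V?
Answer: -9611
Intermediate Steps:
Q(H, V) = V (Q(H, V) = 0 + V = V)
h(O) = O*(-3 + O) (h(O) = (-3 + O)*O = O*(-3 + O))
k(m) = -8 - m (k(m) = (-4 - 4) - m = -8 - m)
(h(6)*k(-3))*Q(1, 5) - 9161 = ((6*(-3 + 6))*(-8 - 1*(-3)))*5 - 9161 = ((6*3)*(-8 + 3))*5 - 9161 = (18*(-5))*5 - 9161 = -90*5 - 9161 = -450 - 9161 = -9611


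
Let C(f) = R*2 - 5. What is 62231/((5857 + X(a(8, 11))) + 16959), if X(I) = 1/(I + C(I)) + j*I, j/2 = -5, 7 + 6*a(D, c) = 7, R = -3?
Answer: 684541/250975 ≈ 2.7275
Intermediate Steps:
a(D, c) = 0 (a(D, c) = -7/6 + (1/6)*7 = -7/6 + 7/6 = 0)
j = -10 (j = 2*(-5) = -10)
C(f) = -11 (C(f) = -3*2 - 5 = -6 - 5 = -11)
X(I) = 1/(-11 + I) - 10*I (X(I) = 1/(I - 11) - 10*I = 1/(-11 + I) - 10*I)
62231/((5857 + X(a(8, 11))) + 16959) = 62231/((5857 + (1 - 10*0**2 + 110*0)/(-11 + 0)) + 16959) = 62231/((5857 + (1 - 10*0 + 0)/(-11)) + 16959) = 62231/((5857 - (1 + 0 + 0)/11) + 16959) = 62231/((5857 - 1/11*1) + 16959) = 62231/((5857 - 1/11) + 16959) = 62231/(64426/11 + 16959) = 62231/(250975/11) = 62231*(11/250975) = 684541/250975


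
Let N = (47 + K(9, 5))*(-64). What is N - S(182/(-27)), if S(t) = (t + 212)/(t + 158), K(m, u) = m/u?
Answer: -31901727/10210 ≈ -3124.6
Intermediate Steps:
S(t) = (212 + t)/(158 + t)
N = -15616/5 (N = (47 + 9/5)*(-64) = (244/5)*(-64) = -15616/5 ≈ -3123.2)
N - S(182/(-27)) = -15616/5 - (212 + 182/(-27))/(158 + 182/(-27)) = -15616/5 - (212 + 182*(-1/27))/(158 + 182*(-1/27)) = -15616/5 - (212 - 182/27)/(158 - 182/27) = -15616/5 - 5542/(4084/27*27) = -15616/5 - 27*5542/(4084*27) = -15616/5 - 1*2771/2042 = -15616/5 - 2771/2042 = -31901727/10210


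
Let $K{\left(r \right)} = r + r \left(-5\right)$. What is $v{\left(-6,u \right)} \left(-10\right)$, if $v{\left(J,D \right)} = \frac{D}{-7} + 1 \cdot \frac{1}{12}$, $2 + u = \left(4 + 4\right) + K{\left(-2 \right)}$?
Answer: $\frac{115}{6} \approx 19.167$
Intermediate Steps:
$K{\left(r \right)} = - 4 r$ ($K{\left(r \right)} = r - 5 r = - 4 r$)
$u = 14$ ($u = -2 + \left(\left(4 + 4\right) - -8\right) = -2 + \left(8 + 8\right) = -2 + 16 = 14$)
$v{\left(J,D \right)} = \frac{1}{12} - \frac{D}{7}$ ($v{\left(J,D \right)} = D \left(- \frac{1}{7}\right) + 1 \cdot \frac{1}{12} = - \frac{D}{7} + \frac{1}{12} = \frac{1}{12} - \frac{D}{7}$)
$v{\left(-6,u \right)} \left(-10\right) = \left(\frac{1}{12} - 2\right) \left(-10\right) = \left(- \frac{23}{12}\right) \left(-10\right) = \frac{115}{6}$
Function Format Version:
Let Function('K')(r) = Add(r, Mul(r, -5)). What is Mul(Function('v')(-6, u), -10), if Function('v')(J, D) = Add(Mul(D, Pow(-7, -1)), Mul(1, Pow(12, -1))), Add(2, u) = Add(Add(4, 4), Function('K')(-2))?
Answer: Rational(115, 6) ≈ 19.167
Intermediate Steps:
Function('K')(r) = Mul(-4, r) (Function('K')(r) = Add(r, Mul(-5, r)) = Mul(-4, r))
u = 14 (u = Add(-2, Add(Add(4, 4), Mul(-4, -2))) = Add(-2, Add(8, 8)) = Add(-2, 16) = 14)
Function('v')(J, D) = Add(Rational(1, 12), Mul(Rational(-1, 7), D)) (Function('v')(J, D) = Add(Mul(D, Rational(-1, 7)), Mul(1, Rational(1, 12))) = Add(Mul(Rational(-1, 7), D), Rational(1, 12)) = Add(Rational(1, 12), Mul(Rational(-1, 7), D)))
Mul(Function('v')(-6, u), -10) = Mul(Add(Rational(1, 12), Mul(Rational(-1, 7), 14)), -10) = Mul(Add(Rational(1, 12), -2), -10) = Mul(Rational(-23, 12), -10) = Rational(115, 6)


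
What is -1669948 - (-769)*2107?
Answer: -49665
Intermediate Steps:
-1669948 - (-769)*2107 = -1669948 - 1*(-1620283) = -1669948 + 1620283 = -49665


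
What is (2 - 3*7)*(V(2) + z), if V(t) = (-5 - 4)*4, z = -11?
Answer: 893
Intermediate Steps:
V(t) = -36 (V(t) = -9*4 = -36)
(2 - 3*7)*(V(2) + z) = (2 - 3*7)*(-36 - 11) = (2 - 21)*(-47) = -19*(-47) = 893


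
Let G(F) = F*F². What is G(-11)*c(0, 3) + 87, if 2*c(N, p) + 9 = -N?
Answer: 12153/2 ≈ 6076.5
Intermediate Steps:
c(N, p) = -9/2 - N/2 (c(N, p) = -9/2 + (-N)/2 = -9/2 - N/2)
G(F) = F³
G(-11)*c(0, 3) + 87 = (-11)³*(-9/2 - ½*0) + 87 = -1331*(-9/2 + 0) + 87 = -1331*(-9/2) + 87 = 11979/2 + 87 = 12153/2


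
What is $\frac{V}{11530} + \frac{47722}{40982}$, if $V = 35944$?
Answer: $\frac{505822917}{118130615} \approx 4.2819$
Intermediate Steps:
$\frac{V}{11530} + \frac{47722}{40982} = \frac{35944}{11530} + \frac{47722}{40982} = 35944 \cdot \frac{1}{11530} + 47722 \cdot \frac{1}{40982} = \frac{17972}{5765} + \frac{23861}{20491} = \frac{505822917}{118130615}$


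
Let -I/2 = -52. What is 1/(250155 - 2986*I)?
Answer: -1/60389 ≈ -1.6559e-5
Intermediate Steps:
I = 104 (I = -2*(-52) = 104)
1/(250155 - 2986*I) = 1/(250155 - 2986*104) = 1/(250155 - 310544) = 1/(-60389) = -1/60389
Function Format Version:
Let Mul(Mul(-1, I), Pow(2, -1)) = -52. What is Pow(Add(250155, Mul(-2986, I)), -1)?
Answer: Rational(-1, 60389) ≈ -1.6559e-5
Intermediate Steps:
I = 104 (I = Mul(-2, -52) = 104)
Pow(Add(250155, Mul(-2986, I)), -1) = Pow(Add(250155, Mul(-2986, 104)), -1) = Pow(Add(250155, -310544), -1) = Pow(-60389, -1) = Rational(-1, 60389)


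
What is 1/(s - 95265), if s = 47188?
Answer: -1/48077 ≈ -2.0800e-5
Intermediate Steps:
1/(s - 95265) = 1/(47188 - 95265) = 1/(-48077) = -1/48077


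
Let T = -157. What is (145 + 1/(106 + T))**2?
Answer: 54671236/2601 ≈ 21019.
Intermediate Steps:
(145 + 1/(106 + T))**2 = (145 + 1/(106 - 157))**2 = (145 + 1/(-51))**2 = (145 - 1/51)**2 = (7394/51)**2 = 54671236/2601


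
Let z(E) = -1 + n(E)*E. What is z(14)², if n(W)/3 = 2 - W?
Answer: 255025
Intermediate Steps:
n(W) = 6 - 3*W (n(W) = 3*(2 - W) = 6 - 3*W)
z(E) = -1 + E*(6 - 3*E) (z(E) = -1 + (6 - 3*E)*E = -1 + E*(6 - 3*E))
z(14)² = (-1 - 3*14*(-2 + 14))² = (-1 - 3*14*12)² = (-1 - 504)² = (-505)² = 255025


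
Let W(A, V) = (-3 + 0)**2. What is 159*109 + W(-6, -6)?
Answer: 17340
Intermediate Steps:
W(A, V) = 9 (W(A, V) = (-3)**2 = 9)
159*109 + W(-6, -6) = 159*109 + 9 = 17331 + 9 = 17340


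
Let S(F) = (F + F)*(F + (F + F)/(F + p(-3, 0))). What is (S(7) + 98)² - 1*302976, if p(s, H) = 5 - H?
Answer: -2321015/9 ≈ -2.5789e+5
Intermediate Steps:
S(F) = 2*F*(F + 2*F/(5 + F)) (S(F) = (F + F)*(F + (F + F)/(F + (5 - 1*0))) = (2*F)*(F + (2*F)/(F + (5 + 0))) = (2*F)*(F + (2*F)/(F + 5)) = (2*F)*(F + (2*F)/(5 + F)) = (2*F)*(F + 2*F/(5 + F)) = 2*F*(F + 2*F/(5 + F)))
(S(7) + 98)² - 1*302976 = (2*7²*(7 + 7)/(5 + 7) + 98)² - 1*302976 = (2*49*14/12 + 98)² - 302976 = (2*49*(1/12)*14 + 98)² - 302976 = (343/3 + 98)² - 302976 = (637/3)² - 302976 = 405769/9 - 302976 = -2321015/9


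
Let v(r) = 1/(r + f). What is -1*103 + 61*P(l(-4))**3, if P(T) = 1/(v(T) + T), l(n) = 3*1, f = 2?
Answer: -414263/4096 ≈ -101.14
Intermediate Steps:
v(r) = 1/(2 + r) (v(r) = 1/(r + 2) = 1/(2 + r))
l(n) = 3
P(T) = 1/(T + 1/(2 + T)) (P(T) = 1/(1/(2 + T) + T) = 1/(T + 1/(2 + T)))
-1*103 + 61*P(l(-4))**3 = -1*103 + 61*((2 + 3)/(1 + 3*(2 + 3)))**3 = -103 + 61*(5/(1 + 3*5))**3 = -103 + 61*(5/(1 + 15))**3 = -103 + 61*(5/16)**3 = -103 + 61*(125/4096) = -103 + 7625/4096 = -414263/4096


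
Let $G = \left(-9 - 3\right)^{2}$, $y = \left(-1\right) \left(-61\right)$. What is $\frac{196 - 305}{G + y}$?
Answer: $- \frac{109}{205} \approx -0.53171$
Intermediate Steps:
$y = 61$
$G = 144$ ($G = \left(-12\right)^{2} = 144$)
$\frac{196 - 305}{G + y} = \frac{196 - 305}{144 + 61} = - \frac{109}{205}$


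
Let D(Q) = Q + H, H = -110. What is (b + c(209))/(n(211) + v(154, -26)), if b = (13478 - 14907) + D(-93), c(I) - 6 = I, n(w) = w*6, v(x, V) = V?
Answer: -1417/1240 ≈ -1.1427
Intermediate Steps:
n(w) = 6*w
c(I) = 6 + I
D(Q) = -110 + Q (D(Q) = Q - 110 = -110 + Q)
b = -1632 (b = (13478 - 14907) + (-110 - 93) = -1429 - 203 = -1632)
(b + c(209))/(n(211) + v(154, -26)) = (-1632 + (6 + 209))/(6*211 - 26) = (-1632 + 215)/(1266 - 26) = -1417/1240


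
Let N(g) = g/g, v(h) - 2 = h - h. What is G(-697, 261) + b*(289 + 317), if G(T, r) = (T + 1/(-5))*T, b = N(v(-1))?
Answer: 2432772/5 ≈ 4.8655e+5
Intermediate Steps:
v(h) = 2 (v(h) = 2 + (h - h) = 2 + 0 = 2)
N(g) = 1
b = 1
G(T, r) = T*(-⅕ + T) (G(T, r) = (T - ⅕)*T = (-⅕ + T)*T = T*(-⅕ + T))
G(-697, 261) + b*(289 + 317) = -697*(-⅕ - 697) + 1*(289 + 317) = -697*(-3486/5) + 1*606 = 2429742/5 + 606 = 2432772/5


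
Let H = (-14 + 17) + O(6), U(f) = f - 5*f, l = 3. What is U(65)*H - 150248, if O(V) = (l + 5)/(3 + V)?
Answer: -1361332/9 ≈ -1.5126e+5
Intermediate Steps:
U(f) = -4*f
O(V) = 8/(3 + V) (O(V) = (3 + 5)/(3 + V) = 8/(3 + V))
H = 35/9 (H = (-14 + 17) + 8/(3 + 6) = 3 + 8/9 = 35/9 ≈ 3.8889)
U(65)*H - 150248 = -4*65*(35/9) - 150248 = -260*35/9 - 150248 = -9100/9 - 150248 = -1361332/9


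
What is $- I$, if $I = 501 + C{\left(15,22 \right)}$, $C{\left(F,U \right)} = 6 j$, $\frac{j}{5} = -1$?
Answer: $-471$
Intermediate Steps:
$j = -5$ ($j = 5 \left(-1\right) = -5$)
$C{\left(F,U \right)} = -30$ ($C{\left(F,U \right)} = 6 \left(-5\right) = -30$)
$I = 471$ ($I = 501 - 30 = 471$)
$- I = \left(-1\right) 471 = -471$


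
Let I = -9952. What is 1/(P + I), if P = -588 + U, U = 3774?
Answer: -1/6766 ≈ -0.00014780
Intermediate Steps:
P = 3186 (P = -588 + 3774 = 3186)
1/(P + I) = 1/(3186 - 9952) = 1/(-6766) = -1/6766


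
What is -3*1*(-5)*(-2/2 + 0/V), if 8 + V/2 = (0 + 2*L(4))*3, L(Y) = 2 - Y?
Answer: -15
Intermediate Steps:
V = -40 (V = -16 + 2*((0 + 2*(2 - 1*4))*3) = -16 + 2*((0 + 2*(2 - 4))*3) = -16 + 2*((0 + 2*(-2))*3) = -16 + 2*((0 - 4)*3) = -16 + 2*(-4*3) = -16 + 2*(-12) = -16 - 24 = -40)
-3*1*(-5)*(-2/2 + 0/V) = -3*1*(-5)*(-2/2 + 0/(-40)) = -(-15)*(-2*½ + 0*(-1/40)) = -(-15)*(-1 + 0) = -(-15)*(-1) = -3*5 = -15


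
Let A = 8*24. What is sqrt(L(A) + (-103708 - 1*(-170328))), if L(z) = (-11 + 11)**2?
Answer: 2*sqrt(16655) ≈ 258.11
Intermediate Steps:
A = 192
L(z) = 0 (L(z) = 0**2 = 0)
sqrt(L(A) + (-103708 - 1*(-170328))) = sqrt(0 + (-103708 - 1*(-170328))) = sqrt(0 + (-103708 + 170328)) = sqrt(0 + 66620) = sqrt(66620) = 2*sqrt(16655)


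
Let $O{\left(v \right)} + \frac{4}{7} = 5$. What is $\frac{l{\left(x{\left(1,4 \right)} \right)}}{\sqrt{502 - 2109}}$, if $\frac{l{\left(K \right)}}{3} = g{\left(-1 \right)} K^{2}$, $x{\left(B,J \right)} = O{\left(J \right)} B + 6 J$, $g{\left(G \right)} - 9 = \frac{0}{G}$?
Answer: $- \frac{1069227 i \sqrt{1607}}{78743} \approx - 544.33 i$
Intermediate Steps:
$g{\left(G \right)} = 9$ ($g{\left(G \right)} = 9 + \frac{0}{G} = 9 + 0 = 9$)
$O{\left(v \right)} = \frac{31}{7}$ ($O{\left(v \right)} = - \frac{4}{7} + 5 = \frac{31}{7}$)
$x{\left(B,J \right)} = 6 J + \frac{31 B}{7}$ ($x{\left(B,J \right)} = \frac{31 B}{7} + 6 J = 6 J + \frac{31 B}{7}$)
$l{\left(K \right)} = 27 K^{2}$ ($l{\left(K \right)} = 3 \cdot 9 K^{2} = 27 K^{2}$)
$\frac{l{\left(x{\left(1,4 \right)} \right)}}{\sqrt{502 - 2109}} = \frac{27 \left(6 \cdot 4 + \frac{31}{7} \cdot 1\right)^{2}}{\sqrt{502 - 2109}} = \frac{27 \left(24 + \frac{31}{7}\right)^{2}}{\sqrt{-1607}} = \frac{27 \left(\frac{199}{7}\right)^{2}}{i \sqrt{1607}} = 27 \cdot \frac{39601}{49} \left(- \frac{i \sqrt{1607}}{1607}\right) = \frac{1069227 \left(- \frac{i \sqrt{1607}}{1607}\right)}{49} = - \frac{1069227 i \sqrt{1607}}{78743}$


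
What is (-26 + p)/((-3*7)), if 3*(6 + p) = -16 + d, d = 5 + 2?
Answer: 5/3 ≈ 1.6667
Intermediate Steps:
d = 7
p = -9 (p = -6 + (-16 + 7)/3 = -6 + (⅓)*(-9) = -6 - 3 = -9)
(-26 + p)/((-3*7)) = (-26 - 9)/((-3*7)) = -35/(-21) = -35*(-1/21) = 5/3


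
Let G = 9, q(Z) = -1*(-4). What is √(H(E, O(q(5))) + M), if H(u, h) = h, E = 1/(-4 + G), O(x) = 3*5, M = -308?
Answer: I*√293 ≈ 17.117*I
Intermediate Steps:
q(Z) = 4
O(x) = 15
E = ⅕ (E = 1/(-4 + 9) = 1/5 = ⅕ ≈ 0.20000)
√(H(E, O(q(5))) + M) = √(15 - 308) = √(-293) = I*√293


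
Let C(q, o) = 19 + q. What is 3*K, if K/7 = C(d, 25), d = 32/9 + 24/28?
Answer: 1475/3 ≈ 491.67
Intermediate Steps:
d = 278/63 (d = 32*(1/9) + 24*(1/28) = 32/9 + 6/7 = 278/63 ≈ 4.4127)
K = 1475/9 (K = 7*(19 + 278/63) = 7*(1475/63) = 1475/9 ≈ 163.89)
3*K = 3*(1475/9) = 1475/3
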